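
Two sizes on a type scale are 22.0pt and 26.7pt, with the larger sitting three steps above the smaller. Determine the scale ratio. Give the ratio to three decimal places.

1.067

r³ = 26.7 / 22.0, so r = (26.7/22.0)^(1/3).
r = 1.2136^(1/3) ≈ 1.0667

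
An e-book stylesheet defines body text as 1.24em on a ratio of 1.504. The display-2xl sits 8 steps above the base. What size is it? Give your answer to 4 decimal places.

32.4642em

A modular type scale is a geometric sequence: sizeₙ = base × rⁿ.
1.24 × 1.504⁸ = 1.24 × 26.18079 ≈ 32.4642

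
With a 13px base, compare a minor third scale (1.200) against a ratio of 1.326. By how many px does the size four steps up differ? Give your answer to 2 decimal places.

Minor third: 13.0 × 1.200⁴ = 26.9568px
At 1.326: 13.0 × 1.326⁴ = 40.1899px
Difference: 40.1899 − 26.9568 = 13.2331px

13.23px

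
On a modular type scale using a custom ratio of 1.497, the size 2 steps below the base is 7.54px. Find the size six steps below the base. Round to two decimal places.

The gap is -6 − (-2) = -4 steps, so the factor is 1.497^-4.
7.54 ÷ 1.497⁴ = 7.54 ÷ 5.02212 ≈ 1.501

1.50px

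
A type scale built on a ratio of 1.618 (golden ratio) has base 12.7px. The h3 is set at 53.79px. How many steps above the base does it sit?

3

1.618ⁿ = 53.79 / 12.7 = 4.2354
n = ln(4.2354) / ln(1.618) = 1.4435 / 0.4812 ≈ 3.00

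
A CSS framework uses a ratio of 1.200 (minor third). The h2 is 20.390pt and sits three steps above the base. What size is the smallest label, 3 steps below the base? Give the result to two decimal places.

The gap is -3 − (3) = -6 steps, so the factor is 1.200^-6.
20.390 ÷ 1.200⁶ = 20.390 ÷ 2.98598 ≈ 6.829

6.83pt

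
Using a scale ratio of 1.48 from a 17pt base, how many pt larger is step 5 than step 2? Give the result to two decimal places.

83.48pt

Step 2: 17.0 × 1.48² = 37.2368pt
Step 5: 17.0 × 1.48⁵ = 120.7140pt
Difference: 120.7140 − 37.2368 = 83.4772pt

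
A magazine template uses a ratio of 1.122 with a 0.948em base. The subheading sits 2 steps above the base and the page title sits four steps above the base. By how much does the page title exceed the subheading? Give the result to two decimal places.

0.31em

Step 2: 0.948 × 1.122² = 1.1934em
Step 4: 0.948 × 1.122⁴ = 1.5024em
Difference: 1.5024 − 1.1934 = 0.3090em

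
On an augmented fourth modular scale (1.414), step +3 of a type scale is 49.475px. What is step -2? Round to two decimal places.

8.75px

Moving from step +3 to step -2 is 5 steps down, so divide by r⁵.
49.475 ÷ 1.414⁵ = 49.475 ÷ 5.65258 ≈ 8.753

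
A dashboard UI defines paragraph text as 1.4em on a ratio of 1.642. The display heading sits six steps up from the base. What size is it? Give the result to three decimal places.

27.439em

1.4 × 1.642⁶ = 1.4 × 19.59923 ≈ 27.439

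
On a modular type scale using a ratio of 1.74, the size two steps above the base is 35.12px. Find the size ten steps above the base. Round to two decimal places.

2950.86px

Moving from step +2 to step +10 is 8 steps up, so multiply by r⁸.
35.12 × 1.74⁸ = 35.12 × 84.02219 ≈ 2950.859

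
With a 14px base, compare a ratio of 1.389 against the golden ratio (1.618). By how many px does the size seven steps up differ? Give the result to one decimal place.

266.8px

At 1.389: 14.0 × 1.389⁷ = 139.651px
Golden ratio: 14.0 × 1.618⁷ = 406.422px
Difference: 406.422 − 139.651 = 266.771px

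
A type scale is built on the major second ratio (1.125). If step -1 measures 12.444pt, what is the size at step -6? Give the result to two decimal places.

6.91pt

12.444 ÷ 1.125⁵ = 12.444 ÷ 1.80203 ≈ 6.906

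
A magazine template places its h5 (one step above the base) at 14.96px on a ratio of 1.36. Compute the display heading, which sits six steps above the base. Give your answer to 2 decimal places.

69.60px

14.96 × 1.36⁵ = 14.96 × 4.65259 ≈ 69.603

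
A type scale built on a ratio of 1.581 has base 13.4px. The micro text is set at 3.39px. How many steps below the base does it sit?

3

1.581ⁿ = 13.4 / 3.39 = 3.9528
n = ln(3.9528) / ln(1.581) = 1.3744 / 0.4581 ≈ 3.00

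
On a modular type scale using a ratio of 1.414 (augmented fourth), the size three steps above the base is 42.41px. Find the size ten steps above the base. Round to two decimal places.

479.31px

42.41 × 1.414⁷ = 42.41 × 11.30175 ≈ 479.307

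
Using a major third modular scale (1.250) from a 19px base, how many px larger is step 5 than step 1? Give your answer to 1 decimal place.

34.2px

Step 1: 19.0 × 1.250 = 23.750px
Step 5: 19.0 × 1.250⁵ = 57.983px
Difference: 57.983 − 23.750 = 34.233px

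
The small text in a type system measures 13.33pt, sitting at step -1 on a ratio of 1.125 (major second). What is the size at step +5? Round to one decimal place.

13.33 × 1.125⁶ = 13.33 × 2.02729 ≈ 27.024

27.0pt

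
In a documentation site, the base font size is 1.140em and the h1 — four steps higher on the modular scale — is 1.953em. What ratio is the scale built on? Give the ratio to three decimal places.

1.144

The ratio satisfies 1.140 × r⁴ = 1.953, so r = (1.953 / 1.140)^(1/4).
r = 1.7132^(1/4) ≈ 1.1441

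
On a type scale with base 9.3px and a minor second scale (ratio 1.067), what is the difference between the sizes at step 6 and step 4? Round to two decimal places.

Step 4: 9.3 × 1.067⁴ = 12.0543px
Step 6: 9.3 × 1.067⁶ = 13.7236px
Difference: 13.7236 − 12.0543 = 1.6693px

1.67px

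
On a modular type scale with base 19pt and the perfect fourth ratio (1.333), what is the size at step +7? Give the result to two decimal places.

142.09pt

Every step multiplies by the scale ratio.
19.0 × 1.333⁷ = 19.0 × 7.47844 ≈ 142.09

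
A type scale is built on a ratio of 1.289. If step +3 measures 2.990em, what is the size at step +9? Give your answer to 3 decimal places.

13.715em

The gap is 9 − (3) = 6 steps, so the factor is 1.289^6.
2.990 × 1.289⁶ = 2.990 × 4.58688 ≈ 13.715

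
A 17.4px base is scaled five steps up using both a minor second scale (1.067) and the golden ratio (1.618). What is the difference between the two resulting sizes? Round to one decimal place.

Minor second: 17.4 × 1.067⁵ = 24.064px
Golden ratio: 17.4 × 1.618⁵ = 192.949px
Difference: 192.949 − 24.064 = 168.885px

168.9px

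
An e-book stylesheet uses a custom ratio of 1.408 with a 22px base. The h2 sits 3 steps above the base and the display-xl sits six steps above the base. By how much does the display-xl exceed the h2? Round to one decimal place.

110.0px

Step 3: 22.0 × 1.408³ = 61.409px
Step 6: 22.0 × 1.408⁶ = 171.411px
Difference: 171.411 − 61.409 = 110.002px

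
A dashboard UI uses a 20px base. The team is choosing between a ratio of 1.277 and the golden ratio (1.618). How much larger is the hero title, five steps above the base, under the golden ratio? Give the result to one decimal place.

153.9px

At 1.277: 20.0 × 1.277⁵ = 67.918px
Golden ratio: 20.0 × 1.618⁵ = 221.780px
Difference: 221.780 − 67.918 = 153.862px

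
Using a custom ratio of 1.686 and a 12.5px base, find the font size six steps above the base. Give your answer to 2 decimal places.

287.11px

12.5 × 1.686⁶ = 12.5 × 22.96918 ≈ 287.11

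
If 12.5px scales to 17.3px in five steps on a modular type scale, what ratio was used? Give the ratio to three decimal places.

r⁵ = 17.3 / 12.5, so r = (17.3/12.5)^(1/5).
r = 1.3840^(1/5) ≈ 1.0672

1.067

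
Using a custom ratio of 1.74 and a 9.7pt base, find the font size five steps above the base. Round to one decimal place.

154.7pt

9.7 × 1.74⁵ = 9.7 × 15.94947 ≈ 154.71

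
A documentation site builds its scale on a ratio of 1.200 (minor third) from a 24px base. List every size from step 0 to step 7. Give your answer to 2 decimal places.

24.00px, 28.80px, 34.56px, 41.47px, 49.77px, 59.72px, 71.66px, 86.00px

Step 0: 24px
Step 1: 24.0 × 1.200 = 28.80
Step 2: 24.0 × 1.200² = 34.56
Step 3: 24.0 × 1.200³ = 41.47
Step 4: 24.0 × 1.200⁴ = 49.77
Step 5: 24.0 × 1.200⁵ = 59.72
Step 6: 24.0 × 1.200⁶ = 71.66
Step 7: 24.0 × 1.200⁷ = 86.00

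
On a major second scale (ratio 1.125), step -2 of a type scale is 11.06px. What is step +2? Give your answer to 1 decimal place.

17.7px

Moving from step -2 to step +2 is 4 steps up, so multiply by r⁴.
11.06 × 1.125⁴ = 11.06 × 1.60181 ≈ 17.716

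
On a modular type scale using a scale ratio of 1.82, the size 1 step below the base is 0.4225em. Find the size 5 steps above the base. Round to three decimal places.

The gap is 5 − (-1) = 6 steps, so the factor is 1.82^6.
0.4225 × 1.82⁶ = 0.4225 × 36.34363 ≈ 15.355

15.355em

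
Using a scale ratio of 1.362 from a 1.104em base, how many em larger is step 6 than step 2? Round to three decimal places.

Step 2: 1.104 × 1.362² = 2.04797em
Step 6: 1.104 × 1.362⁶ = 7.04745em
Difference: 7.04745 − 2.04797 = 4.99948em

4.999em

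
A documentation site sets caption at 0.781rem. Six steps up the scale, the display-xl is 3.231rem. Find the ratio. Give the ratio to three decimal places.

1.267

r⁶ = 3.231 / 0.781, so r = (3.231/0.781)^(1/6).
r = 4.1370^(1/6) ≈ 1.2670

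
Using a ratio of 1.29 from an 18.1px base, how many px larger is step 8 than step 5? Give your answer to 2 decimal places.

74.14px

Step 5: 18.1 × 1.29⁵ = 64.6587px
Step 8: 18.1 × 1.29⁸ = 138.8022px
Difference: 138.8022 − 64.6587 = 74.1435px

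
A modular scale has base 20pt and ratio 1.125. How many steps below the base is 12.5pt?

1.125ⁿ = 20 / 12.5 = 1.6000
n = ln(1.6000) / ln(1.125) = 0.4700 / 0.1178 ≈ 3.99

4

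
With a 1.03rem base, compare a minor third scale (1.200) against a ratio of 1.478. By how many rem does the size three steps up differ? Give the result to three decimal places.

1.546rem

Minor third: 1.03 × 1.200³ = 1.77984rem
At 1.478: 1.03 × 1.478³ = 3.32553rem
Difference: 3.32553 − 1.77984 = 1.54569rem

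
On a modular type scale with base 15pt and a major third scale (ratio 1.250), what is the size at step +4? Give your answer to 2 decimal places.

36.62pt

15.0 × 1.250⁴ = 15.0 × 2.44141 ≈ 36.62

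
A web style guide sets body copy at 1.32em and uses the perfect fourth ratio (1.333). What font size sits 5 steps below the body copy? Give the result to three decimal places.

1.32 ÷ 1.333⁵ = 1.32 ÷ 4.20873 ≈ 0.314

0.314em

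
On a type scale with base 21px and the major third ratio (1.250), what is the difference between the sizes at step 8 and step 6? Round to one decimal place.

45.1px

Step 6: 21.0 × 1.250⁶ = 80.109px
Step 8: 21.0 × 1.250⁸ = 125.170px
Difference: 125.170 − 80.109 = 45.061px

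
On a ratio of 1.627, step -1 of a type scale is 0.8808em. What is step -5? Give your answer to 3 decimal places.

The gap is -5 − (-1) = -4 steps, so the factor is 1.627^-4.
0.8808 ÷ 1.627⁴ = 0.8808 ÷ 7.00729 ≈ 0.126

0.126em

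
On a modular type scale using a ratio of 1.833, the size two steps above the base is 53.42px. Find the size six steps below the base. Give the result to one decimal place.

53.42 ÷ 1.833⁸ = 53.42 ÷ 127.43823 ≈ 0.419

0.4px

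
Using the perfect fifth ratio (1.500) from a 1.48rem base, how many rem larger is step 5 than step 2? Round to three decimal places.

Step 2: 1.48 × 1.500² = 3.33000rem
Step 5: 1.48 × 1.500⁵ = 11.23875rem
Difference: 11.23875 − 3.33000 = 7.90875rem

7.909rem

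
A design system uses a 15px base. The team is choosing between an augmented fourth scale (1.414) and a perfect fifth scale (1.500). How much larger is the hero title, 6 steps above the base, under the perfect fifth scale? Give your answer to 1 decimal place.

Augmented fourth: 15.0 × 1.414⁶ = 119.891px
Perfect fifth: 15.0 × 1.500⁶ = 170.859px
Difference: 170.859 − 119.891 = 50.968px

51.0px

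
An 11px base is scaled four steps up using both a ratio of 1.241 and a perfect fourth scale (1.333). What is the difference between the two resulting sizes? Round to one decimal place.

At 1.241: 11.0 × 1.241⁴ = 26.090px
Perfect fourth: 11.0 × 1.333⁴ = 34.731px
Difference: 34.731 − 26.090 = 8.641px

8.6px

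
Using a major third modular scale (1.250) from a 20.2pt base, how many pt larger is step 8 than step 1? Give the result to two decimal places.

95.15pt

Step 1: 20.2 × 1.250 = 25.2500pt
Step 8: 20.2 × 1.250⁸ = 120.4014pt
Difference: 120.4014 − 25.2500 = 95.1514pt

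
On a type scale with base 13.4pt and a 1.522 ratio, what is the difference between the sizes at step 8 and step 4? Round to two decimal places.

313.95pt

Step 4: 13.4 × 1.522⁴ = 71.9057pt
Step 8: 13.4 × 1.522⁸ = 385.8531pt
Difference: 385.8531 − 71.9057 = 313.9474pt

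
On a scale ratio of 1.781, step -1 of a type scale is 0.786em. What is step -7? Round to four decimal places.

The gap is -7 − (-1) = -6 steps, so the factor is 1.781^-6.
0.786 ÷ 1.781⁶ = 0.786 ÷ 31.91417 ≈ 0.0246

0.0246em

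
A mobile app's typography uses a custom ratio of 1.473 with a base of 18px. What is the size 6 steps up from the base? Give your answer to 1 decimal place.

183.9px

A modular type scale is a geometric sequence: sizeₙ = base × rⁿ.
18.0 × 1.473⁶ = 18.0 × 10.21449 ≈ 183.86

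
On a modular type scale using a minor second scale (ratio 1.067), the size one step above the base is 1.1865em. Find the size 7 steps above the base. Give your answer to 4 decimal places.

1.1865 × 1.067⁶ = 1.1865 × 1.47566 ≈ 1.7509

1.7509em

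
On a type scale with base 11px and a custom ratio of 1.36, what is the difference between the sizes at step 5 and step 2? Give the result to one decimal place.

30.8px

Step 2: 11.0 × 1.36² = 20.346px
Step 5: 11.0 × 1.36⁵ = 51.178px
Difference: 51.178 − 20.346 = 30.832px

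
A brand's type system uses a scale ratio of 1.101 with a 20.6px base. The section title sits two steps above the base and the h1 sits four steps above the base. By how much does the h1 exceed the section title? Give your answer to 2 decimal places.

Step 2: 20.6 × 1.101² = 24.9713px
Step 4: 20.6 × 1.101⁴ = 30.2703px
Difference: 30.2703 − 24.9713 = 5.2990px

5.30px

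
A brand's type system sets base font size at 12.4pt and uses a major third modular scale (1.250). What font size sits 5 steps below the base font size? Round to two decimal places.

4.06pt

Every step multiplies by the scale ratio.
12.4 ÷ 1.250⁵ = 12.4 ÷ 3.05176 ≈ 4.06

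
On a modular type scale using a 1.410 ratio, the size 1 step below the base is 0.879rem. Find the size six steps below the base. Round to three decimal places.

The gap is -6 − (-1) = -5 steps, so the factor is 1.410^-5.
0.879 ÷ 1.410⁵ = 0.879 ÷ 5.57308 ≈ 0.158

0.158rem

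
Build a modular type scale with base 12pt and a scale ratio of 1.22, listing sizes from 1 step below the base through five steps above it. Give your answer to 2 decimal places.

Step -1: 12.0 ÷ 1.22 = 9.84
Step 0: 12pt
Step 1: 12.0 × 1.22 = 14.64
Step 2: 12.0 × 1.22² = 17.86
Step 3: 12.0 × 1.22³ = 21.79
Step 4: 12.0 × 1.22⁴ = 26.58
Step 5: 12.0 × 1.22⁵ = 32.43

9.84pt, 12.00pt, 14.64pt, 17.86pt, 21.79pt, 26.58pt, 32.43pt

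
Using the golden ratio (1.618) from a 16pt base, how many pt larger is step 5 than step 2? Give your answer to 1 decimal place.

Step 2: 16.0 × 1.618² = 41.887pt
Step 5: 16.0 × 1.618⁵ = 177.424pt
Difference: 177.424 − 41.887 = 135.537pt

135.5pt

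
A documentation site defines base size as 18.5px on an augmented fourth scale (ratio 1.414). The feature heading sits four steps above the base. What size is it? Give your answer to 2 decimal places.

18.5 × 1.414⁴ = 18.5 × 3.99758 ≈ 73.96

73.96px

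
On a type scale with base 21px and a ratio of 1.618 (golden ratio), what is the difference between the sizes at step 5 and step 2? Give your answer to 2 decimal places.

177.89px

Step 2: 21.0 × 1.618² = 54.9764px
Step 5: 21.0 × 1.618⁵ = 232.8691px
Difference: 232.8691 − 54.9764 = 177.8927px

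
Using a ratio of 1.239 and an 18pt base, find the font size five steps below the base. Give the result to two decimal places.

Every step multiplies by the scale ratio.
18.0 ÷ 1.239⁵ = 18.0 ÷ 2.91982 ≈ 6.16

6.16pt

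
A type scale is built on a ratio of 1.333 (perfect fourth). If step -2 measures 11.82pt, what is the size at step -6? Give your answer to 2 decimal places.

11.82 ÷ 1.333⁴ = 11.82 ÷ 3.15733 ≈ 3.744

3.74pt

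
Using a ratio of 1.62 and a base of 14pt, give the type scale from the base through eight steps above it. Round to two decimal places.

14.00pt, 22.68pt, 36.74pt, 59.52pt, 96.42pt, 156.21pt, 253.06pt, 409.95pt, 664.12pt

Step 0: 14pt
Step 1: 14.0 × 1.62 = 22.68
Step 2: 14.0 × 1.62² = 36.74
Step 3: 14.0 × 1.62³ = 59.52
Step 4: 14.0 × 1.62⁴ = 96.42
Step 5: 14.0 × 1.62⁵ = 156.21
Step 6: 14.0 × 1.62⁶ = 253.06
Step 7: 14.0 × 1.62⁷ = 409.95
Step 8: 14.0 × 1.62⁸ = 664.12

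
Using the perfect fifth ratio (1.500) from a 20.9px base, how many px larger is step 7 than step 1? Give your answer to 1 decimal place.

Step 1: 20.9 × 1.500 = 31.350px
Step 7: 20.9 × 1.500⁷ = 357.096px
Difference: 357.096 − 31.350 = 325.746px

325.7px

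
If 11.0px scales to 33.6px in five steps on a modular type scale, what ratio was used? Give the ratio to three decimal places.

r⁵ = 33.6 / 11.0, so r = (33.6/11.0)^(1/5).
r = 3.0545^(1/5) ≈ 1.2502

1.250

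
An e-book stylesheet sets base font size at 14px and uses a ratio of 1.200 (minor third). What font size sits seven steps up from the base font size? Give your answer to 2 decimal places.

Each step on a modular scale multiplies by the ratio, so the size n steps from the base is base × ratioⁿ.
14.0 × 1.200⁷ = 14.0 × 3.58318 ≈ 50.16

50.16px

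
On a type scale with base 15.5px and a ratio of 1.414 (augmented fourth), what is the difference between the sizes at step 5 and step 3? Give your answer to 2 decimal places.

43.79px

Step 3: 15.5 × 1.414³ = 43.8208px
Step 5: 15.5 × 1.414⁵ = 87.6151px
Difference: 87.6151 − 43.8208 = 43.7943px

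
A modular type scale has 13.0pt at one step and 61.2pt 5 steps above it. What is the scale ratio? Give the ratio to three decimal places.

1.363

r⁵ = 61.2 / 13.0, so r = (61.2/13.0)^(1/5).
r = 4.7077^(1/5) ≈ 1.3632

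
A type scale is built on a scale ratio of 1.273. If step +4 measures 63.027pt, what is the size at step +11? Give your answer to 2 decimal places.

341.45pt

63.027 × 1.273⁷ = 63.027 × 5.41750 ≈ 341.449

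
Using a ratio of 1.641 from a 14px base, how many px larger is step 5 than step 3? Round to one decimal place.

104.7px

Step 3: 14.0 × 1.641³ = 61.866px
Step 5: 14.0 × 1.641⁵ = 166.598px
Difference: 166.598 − 61.866 = 104.732px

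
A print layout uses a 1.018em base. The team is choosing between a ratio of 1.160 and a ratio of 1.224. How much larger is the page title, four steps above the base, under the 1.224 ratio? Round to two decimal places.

At 1.160: 1.018 × 1.160⁴ = 1.8432em
At 1.224: 1.018 × 1.224⁴ = 2.2849em
Difference: 2.2849 − 1.8432 = 0.4417em

0.44em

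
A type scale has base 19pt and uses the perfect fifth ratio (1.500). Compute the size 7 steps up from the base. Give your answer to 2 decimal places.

A modular type scale is a geometric sequence: sizeₙ = base × rⁿ.
19.0 × 1.500⁷ = 19.0 × 17.08594 ≈ 324.63

324.63pt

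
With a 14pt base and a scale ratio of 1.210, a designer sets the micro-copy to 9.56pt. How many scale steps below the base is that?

2

1.210ⁿ = 14 / 9.56 = 1.4644
n = ln(1.4644) / ln(1.210) = 0.3815 / 0.1906 ≈ 2.00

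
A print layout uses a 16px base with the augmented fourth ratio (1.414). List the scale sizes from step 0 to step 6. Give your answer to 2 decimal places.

16.00px, 22.62px, 31.99px, 45.23px, 63.96px, 90.44px, 127.88px

Step 0: 16px
Step 1: 16.0 × 1.414 = 22.62
Step 2: 16.0 × 1.414² = 31.99
Step 3: 16.0 × 1.414³ = 45.23
Step 4: 16.0 × 1.414⁴ = 63.96
Step 5: 16.0 × 1.414⁵ = 90.44
Step 6: 16.0 × 1.414⁶ = 127.88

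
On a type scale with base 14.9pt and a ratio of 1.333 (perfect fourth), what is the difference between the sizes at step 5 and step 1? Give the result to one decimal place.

42.8pt

Step 1: 14.9 × 1.333 = 19.862pt
Step 5: 14.9 × 1.333⁵ = 62.710pt
Difference: 62.710 − 19.862 = 42.848pt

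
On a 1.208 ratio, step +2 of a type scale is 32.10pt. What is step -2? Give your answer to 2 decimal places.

The gap is -2 − (2) = -4 steps, so the factor is 1.208^-4.
32.10 ÷ 1.208⁴ = 32.10 ÷ 2.12945 ≈ 15.074

15.07pt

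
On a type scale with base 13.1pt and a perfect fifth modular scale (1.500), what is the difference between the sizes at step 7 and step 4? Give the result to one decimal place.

157.5pt

Step 4: 13.1 × 1.500⁴ = 66.319pt
Step 7: 13.1 × 1.500⁷ = 223.826pt
Difference: 223.826 − 66.319 = 157.507pt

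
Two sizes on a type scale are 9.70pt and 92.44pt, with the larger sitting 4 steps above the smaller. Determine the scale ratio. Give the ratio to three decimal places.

The ratio satisfies 9.70 × r⁴ = 92.44, so r = (92.44 / 9.70)^(1/4).
r = 9.5299^(1/4) ≈ 1.7570

1.757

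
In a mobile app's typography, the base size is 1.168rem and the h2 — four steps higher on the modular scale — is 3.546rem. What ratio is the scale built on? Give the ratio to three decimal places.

1.320

r⁴ = 3.546 / 1.168, so r = (3.546/1.168)^(1/4).
r = 3.0360^(1/4) ≈ 1.3200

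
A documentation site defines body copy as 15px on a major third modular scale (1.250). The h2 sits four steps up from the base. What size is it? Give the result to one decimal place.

36.6px

15.0 × 1.250⁴ = 15.0 × 2.44141 ≈ 36.62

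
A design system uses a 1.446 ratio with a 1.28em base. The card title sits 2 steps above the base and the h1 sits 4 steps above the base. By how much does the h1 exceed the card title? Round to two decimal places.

2.92em

Step 2: 1.28 × 1.446² = 2.6764em
Step 4: 1.28 × 1.446⁴ = 5.5961em
Difference: 5.5961 − 2.6764 = 2.9197em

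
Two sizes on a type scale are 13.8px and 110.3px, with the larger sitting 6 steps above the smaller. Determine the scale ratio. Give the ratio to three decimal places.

The ratio satisfies 13.8 × r⁶ = 110.3, so r = (110.3 / 13.8)^(1/6).
r = 7.9928^(1/6) ≈ 1.4140

1.414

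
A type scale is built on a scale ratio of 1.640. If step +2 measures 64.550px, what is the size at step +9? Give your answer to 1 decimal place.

2059.7px

The gap is 9 − (2) = 7 steps, so the factor is 1.640^7.
64.550 × 1.640⁷ = 64.550 × 31.90854 ≈ 2059.696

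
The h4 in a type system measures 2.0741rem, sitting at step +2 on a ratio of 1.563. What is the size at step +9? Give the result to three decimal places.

47.265rem

2.0741 × 1.563⁷ = 2.0741 × 22.78835 ≈ 47.265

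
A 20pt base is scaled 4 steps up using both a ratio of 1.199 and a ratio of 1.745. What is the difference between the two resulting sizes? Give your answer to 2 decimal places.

144.11pt

At 1.199: 20.0 × 1.199⁴ = 41.3339pt
At 1.745: 20.0 × 1.745⁴ = 185.4435pt
Difference: 185.4435 − 41.3339 = 144.1096pt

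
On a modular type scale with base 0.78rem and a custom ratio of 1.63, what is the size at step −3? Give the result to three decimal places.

0.180rem

Every step multiplies by the scale ratio.
0.78 ÷ 1.63³ = 0.78 ÷ 4.33075 ≈ 0.180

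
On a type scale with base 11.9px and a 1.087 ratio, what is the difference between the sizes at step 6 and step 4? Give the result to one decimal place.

Step 4: 11.9 × 1.087⁴ = 16.614px
Step 6: 11.9 × 1.087⁶ = 19.630px
Difference: 19.630 − 16.614 = 3.016px

3.0px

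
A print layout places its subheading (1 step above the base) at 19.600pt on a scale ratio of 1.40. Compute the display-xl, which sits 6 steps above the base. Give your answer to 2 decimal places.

105.41pt

Moving from step +1 to step +6 is 5 steps up, so multiply by r⁵.
19.600 × 1.40⁵ = 19.600 × 5.37824 ≈ 105.414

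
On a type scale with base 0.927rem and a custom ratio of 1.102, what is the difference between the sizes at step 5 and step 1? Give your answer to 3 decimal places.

Step 1: 0.927 × 1.102 = 1.02155rem
Step 5: 0.927 × 1.102⁵ = 1.50656rem
Difference: 1.50656 − 1.02155 = 0.48501rem

0.485rem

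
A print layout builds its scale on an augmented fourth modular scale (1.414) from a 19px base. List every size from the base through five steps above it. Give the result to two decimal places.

19.00px, 26.87px, 37.99px, 53.72px, 75.95px, 107.40px

Step 0: 19px
Step 1: 19.0 × 1.414 = 26.87
Step 2: 19.0 × 1.414² = 37.99
Step 3: 19.0 × 1.414³ = 53.72
Step 4: 19.0 × 1.414⁴ = 75.95
Step 5: 19.0 × 1.414⁵ = 107.40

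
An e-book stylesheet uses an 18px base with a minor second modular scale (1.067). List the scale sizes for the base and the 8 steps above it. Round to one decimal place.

18.0px, 19.2px, 20.5px, 21.9px, 23.3px, 24.9px, 26.6px, 28.3px, 30.2px

Step 0: 18px
Step 1: 18.0 × 1.067 = 19.2
Step 2: 18.0 × 1.067² = 20.5
Step 3: 18.0 × 1.067³ = 21.9
Step 4: 18.0 × 1.067⁴ = 23.3
Step 5: 18.0 × 1.067⁵ = 24.9
Step 6: 18.0 × 1.067⁶ = 26.6
Step 7: 18.0 × 1.067⁷ = 28.3
Step 8: 18.0 × 1.067⁸ = 30.2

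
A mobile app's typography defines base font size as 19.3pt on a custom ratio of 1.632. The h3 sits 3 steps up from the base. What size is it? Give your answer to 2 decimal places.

83.89pt

Each step on a modular scale multiplies by the ratio, so the size n steps from the base is base × ratioⁿ.
19.3 × 1.632³ = 19.3 × 4.34671 ≈ 83.89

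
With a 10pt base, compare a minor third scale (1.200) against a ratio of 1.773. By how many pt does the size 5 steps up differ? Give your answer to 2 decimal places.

150.32pt

Minor third: 10.0 × 1.200⁵ = 24.8832pt
At 1.773: 10.0 × 1.773⁵ = 175.2039pt
Difference: 175.2039 − 24.8832 = 150.3207pt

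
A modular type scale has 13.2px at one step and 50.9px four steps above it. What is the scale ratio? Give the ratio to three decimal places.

1.401

r⁴ = 50.9 / 13.2, so r = (50.9/13.2)^(1/4).
r = 3.8561^(1/4) ≈ 1.4013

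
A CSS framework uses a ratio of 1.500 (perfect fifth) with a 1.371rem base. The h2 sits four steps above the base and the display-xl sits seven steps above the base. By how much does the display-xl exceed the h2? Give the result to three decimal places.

16.484rem

Step 4: 1.371 × 1.500⁴ = 6.94069rem
Step 7: 1.371 × 1.500⁷ = 23.42482rem
Difference: 23.42482 − 6.94069 = 16.48413rem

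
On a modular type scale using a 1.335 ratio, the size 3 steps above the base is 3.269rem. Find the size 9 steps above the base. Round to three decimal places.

3.269 × 1.335⁶ = 3.269 × 5.66093 ≈ 18.506

18.506rem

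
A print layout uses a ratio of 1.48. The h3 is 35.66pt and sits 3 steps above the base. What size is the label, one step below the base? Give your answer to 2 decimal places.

7.43pt

35.66 ÷ 1.48⁴ = 35.66 ÷ 4.79785 ≈ 7.432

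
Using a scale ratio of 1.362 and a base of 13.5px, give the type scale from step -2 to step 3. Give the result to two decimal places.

Step -2: 13.5 ÷ 1.362² = 7.28
Step -1: 13.5 ÷ 1.362 = 9.91
Step 0: 13.5px
Step 1: 13.5 × 1.362 = 18.39
Step 2: 13.5 × 1.362² = 25.04
Step 3: 13.5 × 1.362³ = 34.11

7.28px, 9.91px, 13.50px, 18.39px, 25.04px, 34.11px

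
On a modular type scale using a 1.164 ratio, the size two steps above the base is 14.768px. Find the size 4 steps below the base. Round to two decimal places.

14.768 ÷ 1.164⁶ = 14.768 ÷ 2.48724 ≈ 5.938

5.94px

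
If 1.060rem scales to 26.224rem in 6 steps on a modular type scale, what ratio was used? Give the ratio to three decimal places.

1.707

r⁶ = 26.224 / 1.060, so r = (26.224/1.060)^(1/6).
r = 24.7396^(1/6) ≈ 1.7070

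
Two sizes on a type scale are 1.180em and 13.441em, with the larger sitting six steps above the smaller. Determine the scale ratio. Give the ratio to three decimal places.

1.500

The ratio satisfies 1.180 × r⁶ = 13.441, so r = (13.441 / 1.180)^(1/6).
r = 11.3907^(1/6) ≈ 1.5000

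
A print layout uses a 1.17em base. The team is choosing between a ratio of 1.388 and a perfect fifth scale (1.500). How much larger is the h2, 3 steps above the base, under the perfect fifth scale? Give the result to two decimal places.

At 1.388: 1.17 × 1.388³ = 3.1286em
Perfect fifth: 1.17 × 1.500³ = 3.9487em
Difference: 3.9487 − 3.1286 = 0.8201em

0.82em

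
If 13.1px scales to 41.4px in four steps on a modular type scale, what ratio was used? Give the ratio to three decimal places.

1.333

r⁴ = 41.4 / 13.1, so r = (41.4/13.1)^(1/4).
r = 3.1603^(1/4) ≈ 1.3333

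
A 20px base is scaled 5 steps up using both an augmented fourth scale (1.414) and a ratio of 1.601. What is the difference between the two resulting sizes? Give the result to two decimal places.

Augmented fourth: 20.0 × 1.414⁵ = 113.0517px
At 1.601: 20.0 × 1.601⁵ = 210.3714px
Difference: 210.3714 − 113.0517 = 97.3197px

97.32px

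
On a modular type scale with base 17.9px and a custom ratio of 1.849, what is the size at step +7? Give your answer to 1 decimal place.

1322.5px

Every step multiplies by the scale ratio.
17.9 × 1.849⁷ = 17.9 × 73.88536 ≈ 1322.55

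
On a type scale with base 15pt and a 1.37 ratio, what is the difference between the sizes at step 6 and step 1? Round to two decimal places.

Step 1: 15.0 × 1.37 = 20.5500pt
Step 6: 15.0 × 1.37⁶ = 99.1778pt
Difference: 99.1778 − 20.5500 = 78.6278pt

78.63pt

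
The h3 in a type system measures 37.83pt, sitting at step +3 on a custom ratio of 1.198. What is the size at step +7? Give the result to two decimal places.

77.92pt

37.83 × 1.198⁴ = 37.83 × 2.05981 ≈ 77.923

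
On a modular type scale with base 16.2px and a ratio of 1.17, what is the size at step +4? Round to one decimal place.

16.2 × 1.17⁴ = 16.2 × 1.87389 ≈ 30.36

30.4px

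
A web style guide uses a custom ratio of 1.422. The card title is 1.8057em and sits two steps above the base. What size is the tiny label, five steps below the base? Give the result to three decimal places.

0.154em

1.8057 ÷ 1.422⁷ = 1.8057 ÷ 11.75702 ≈ 0.154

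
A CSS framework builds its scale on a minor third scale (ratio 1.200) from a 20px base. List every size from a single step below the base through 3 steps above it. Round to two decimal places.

16.67px, 20.00px, 24.00px, 28.80px, 34.56px

Step -1: 20.0 ÷ 1.200 = 16.67
Step 0: 20px
Step 1: 20.0 × 1.200 = 24.00
Step 2: 20.0 × 1.200² = 28.80
Step 3: 20.0 × 1.200³ = 34.56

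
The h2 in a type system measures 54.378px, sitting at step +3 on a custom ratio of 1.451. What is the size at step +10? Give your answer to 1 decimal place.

54.378 × 1.451⁷ = 54.378 × 13.54166 ≈ 736.368

736.4px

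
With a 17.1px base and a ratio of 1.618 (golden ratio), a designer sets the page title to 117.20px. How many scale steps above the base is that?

1.618ⁿ = 117.20 / 17.1 = 6.8538
n = ln(6.8538) / ln(1.618) = 1.9248 / 0.4812 ≈ 4.00

4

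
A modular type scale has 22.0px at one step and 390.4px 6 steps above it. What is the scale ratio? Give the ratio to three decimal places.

1.615

r⁶ = 390.4 / 22.0, so r = (390.4/22.0)^(1/6).
r = 17.7455^(1/6) ≈ 1.6150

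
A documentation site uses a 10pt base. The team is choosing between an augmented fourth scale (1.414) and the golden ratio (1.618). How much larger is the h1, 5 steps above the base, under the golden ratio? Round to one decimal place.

Augmented fourth: 10.0 × 1.414⁵ = 56.526pt
Golden ratio: 10.0 × 1.618⁵ = 110.890pt
Difference: 110.890 − 56.526 = 54.364pt

54.4pt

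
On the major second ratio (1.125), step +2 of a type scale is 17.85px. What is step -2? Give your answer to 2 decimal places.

Moving from step +2 to step -2 is 4 steps down, so divide by r⁴.
17.85 ÷ 1.125⁴ = 17.85 ÷ 1.60181 ≈ 11.144

11.14px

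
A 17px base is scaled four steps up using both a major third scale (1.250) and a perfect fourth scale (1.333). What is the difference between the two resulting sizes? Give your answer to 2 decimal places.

Major third: 17.0 × 1.250⁴ = 41.5039px
Perfect fourth: 17.0 × 1.333⁴ = 53.6747px
Difference: 53.6747 − 41.5039 = 12.1708px

12.17px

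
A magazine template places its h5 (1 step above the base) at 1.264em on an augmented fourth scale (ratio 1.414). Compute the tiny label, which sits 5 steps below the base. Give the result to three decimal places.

The gap is -5 − (1) = -6 steps, so the factor is 1.414^-6.
1.264 ÷ 1.414⁶ = 1.264 ÷ 7.99275 ≈ 0.158

0.158em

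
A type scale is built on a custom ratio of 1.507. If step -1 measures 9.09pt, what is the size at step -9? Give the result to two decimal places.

0.34pt

9.09 ÷ 1.507⁸ = 9.09 ÷ 26.60149 ≈ 0.342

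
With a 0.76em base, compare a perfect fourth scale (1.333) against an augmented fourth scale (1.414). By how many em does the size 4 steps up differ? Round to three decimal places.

0.639em

Perfect fourth: 0.76 × 1.333⁴ = 2.39957em
Augmented fourth: 0.76 × 1.414⁴ = 3.03816em
Difference: 3.03816 − 2.39957 = 0.63859em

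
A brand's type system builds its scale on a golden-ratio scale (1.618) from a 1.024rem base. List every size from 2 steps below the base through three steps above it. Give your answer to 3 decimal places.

0.391rem, 0.633rem, 1.024rem, 1.657rem, 2.681rem, 4.337rem

Step -2: 1.024 ÷ 1.618² = 0.391
Step -1: 1.024 ÷ 1.618 = 0.633
Step 0: 1.024rem
Step 1: 1.024 × 1.618 = 1.657
Step 2: 1.024 × 1.618² = 2.681
Step 3: 1.024 × 1.618³ = 4.337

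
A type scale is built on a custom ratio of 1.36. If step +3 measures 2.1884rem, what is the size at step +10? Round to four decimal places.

The gap is 10 − (3) = 7 steps, so the factor is 1.36^7.
2.1884 × 1.36⁷ = 2.1884 × 8.60543 ≈ 18.8321

18.8321rem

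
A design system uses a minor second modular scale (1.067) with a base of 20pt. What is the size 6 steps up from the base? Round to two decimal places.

Every step multiplies by the scale ratio.
20.0 × 1.067⁶ = 20.0 × 1.47566 ≈ 29.51

29.51pt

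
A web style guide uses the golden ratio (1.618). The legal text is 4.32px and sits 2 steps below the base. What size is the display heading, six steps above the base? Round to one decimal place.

4.32 × 1.618⁸ = 4.32 × 46.97082 ≈ 202.914

202.9px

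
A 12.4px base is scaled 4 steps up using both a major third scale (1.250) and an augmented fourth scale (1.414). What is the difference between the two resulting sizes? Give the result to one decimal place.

Major third: 12.4 × 1.250⁴ = 30.273px
Augmented fourth: 12.4 × 1.414⁴ = 49.570px
Difference: 49.570 − 30.273 = 19.297px

19.3px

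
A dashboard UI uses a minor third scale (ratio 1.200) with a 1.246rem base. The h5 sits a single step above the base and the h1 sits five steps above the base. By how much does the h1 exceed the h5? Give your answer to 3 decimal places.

1.605rem

Step 1: 1.246 × 1.200 = 1.49520rem
Step 5: 1.246 × 1.200⁵ = 3.10045rem
Difference: 3.10045 − 1.49520 = 1.60525rem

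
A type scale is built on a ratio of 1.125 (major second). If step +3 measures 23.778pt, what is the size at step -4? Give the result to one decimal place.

10.4pt

23.778 ÷ 1.125⁷ = 23.778 ÷ 2.28070 ≈ 10.426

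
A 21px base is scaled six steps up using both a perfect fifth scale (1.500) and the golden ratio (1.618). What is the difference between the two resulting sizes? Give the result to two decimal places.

Perfect fifth: 21.0 × 1.500⁶ = 239.2031px
Golden ratio: 21.0 × 1.618⁶ = 376.7822px
Difference: 376.7822 − 239.2031 = 137.5791px

137.58px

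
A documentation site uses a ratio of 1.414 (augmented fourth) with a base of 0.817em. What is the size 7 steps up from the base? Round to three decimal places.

9.234em

0.817 × 1.414⁷ = 0.817 × 11.30175 ≈ 9.234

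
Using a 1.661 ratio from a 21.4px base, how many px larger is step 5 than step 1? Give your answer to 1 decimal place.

235.0px

Step 1: 21.4 × 1.661 = 35.545px
Step 5: 21.4 × 1.661⁵ = 270.559px
Difference: 270.559 − 35.545 = 235.014px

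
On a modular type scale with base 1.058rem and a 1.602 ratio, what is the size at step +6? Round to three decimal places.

Each step on a modular scale multiplies by the ratio, so the size n steps from the base is base × ratioⁿ.
1.058 × 1.602⁶ = 1.058 × 16.90344 ≈ 17.884

17.884rem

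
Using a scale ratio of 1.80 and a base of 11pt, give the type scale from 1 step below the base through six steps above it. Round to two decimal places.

Step -1: 11.0 ÷ 1.80 = 6.11
Step 0: 11pt
Step 1: 11.0 × 1.80 = 19.80
Step 2: 11.0 × 1.80² = 35.64
Step 3: 11.0 × 1.80³ = 64.15
Step 4: 11.0 × 1.80⁴ = 115.47
Step 5: 11.0 × 1.80⁵ = 207.85
Step 6: 11.0 × 1.80⁶ = 374.13

6.11pt, 11.00pt, 19.80pt, 35.64pt, 64.15pt, 115.47pt, 207.85pt, 374.13pt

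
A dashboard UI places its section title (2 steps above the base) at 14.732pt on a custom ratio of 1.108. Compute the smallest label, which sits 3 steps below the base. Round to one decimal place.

14.732 ÷ 1.108⁵ = 14.732 ÷ 1.66993 ≈ 8.822

8.8pt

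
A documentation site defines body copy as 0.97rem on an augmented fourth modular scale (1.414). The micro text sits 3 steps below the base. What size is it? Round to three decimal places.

0.343rem

A modular type scale is a geometric sequence: sizeₙ = base × rⁿ.
0.97 ÷ 1.414³ = 0.97 ÷ 2.82715 ≈ 0.343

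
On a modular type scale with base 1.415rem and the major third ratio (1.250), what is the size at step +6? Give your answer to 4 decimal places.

5.3978rem

Each step on a modular scale multiplies by the ratio, so the size n steps from the base is base × ratioⁿ.
1.415 × 1.250⁶ = 1.415 × 3.81470 ≈ 5.3978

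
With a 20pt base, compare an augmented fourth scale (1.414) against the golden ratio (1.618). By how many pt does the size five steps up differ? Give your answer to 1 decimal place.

Augmented fourth: 20.0 × 1.414⁵ = 113.052pt
Golden ratio: 20.0 × 1.618⁵ = 221.780pt
Difference: 221.780 − 113.052 = 108.728pt

108.7pt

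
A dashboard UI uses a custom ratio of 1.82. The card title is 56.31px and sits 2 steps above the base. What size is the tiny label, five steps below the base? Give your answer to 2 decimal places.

0.85px

56.31 ÷ 1.82⁷ = 56.31 ÷ 66.14541 ≈ 0.851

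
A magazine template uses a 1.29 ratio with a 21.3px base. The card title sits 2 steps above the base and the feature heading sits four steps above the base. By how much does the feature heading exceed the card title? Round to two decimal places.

23.54px

Step 2: 21.3 × 1.29² = 35.4453px
Step 4: 21.3 × 1.29⁴ = 58.9846px
Difference: 58.9846 − 35.4453 = 23.5393px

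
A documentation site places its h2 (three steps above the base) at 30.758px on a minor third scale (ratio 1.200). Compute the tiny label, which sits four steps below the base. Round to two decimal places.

8.58px

30.758 ÷ 1.200⁷ = 30.758 ÷ 3.58318 ≈ 8.584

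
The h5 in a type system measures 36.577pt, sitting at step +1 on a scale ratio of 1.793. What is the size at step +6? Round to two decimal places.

677.81pt

Moving from step +1 to step +6 is 5 steps up, so multiply by r⁵.
36.577 × 1.793⁵ = 36.577 × 18.53111 ≈ 677.812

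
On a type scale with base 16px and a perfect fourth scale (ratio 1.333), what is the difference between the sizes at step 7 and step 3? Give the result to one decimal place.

Step 3: 16.0 × 1.333³ = 37.897px
Step 7: 16.0 × 1.333⁷ = 119.655px
Difference: 119.655 − 37.897 = 81.758px

81.8px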